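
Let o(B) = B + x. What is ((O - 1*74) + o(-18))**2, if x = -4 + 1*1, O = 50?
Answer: 2025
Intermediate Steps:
x = -3 (x = -4 + 1 = -3)
o(B) = -3 + B (o(B) = B - 3 = -3 + B)
((O - 1*74) + o(-18))**2 = ((50 - 1*74) + (-3 - 18))**2 = ((50 - 74) - 21)**2 = (-24 - 21)**2 = (-45)**2 = 2025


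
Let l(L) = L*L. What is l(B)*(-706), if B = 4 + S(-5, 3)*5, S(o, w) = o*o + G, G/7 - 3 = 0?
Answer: -38657736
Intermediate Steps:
G = 21 (G = 21 + 7*0 = 21 + 0 = 21)
S(o, w) = 21 + o² (S(o, w) = o*o + 21 = o² + 21 = 21 + o²)
B = 234 (B = 4 + (21 + (-5)²)*5 = 4 + (21 + 25)*5 = 4 + 46*5 = 4 + 230 = 234)
l(L) = L²
l(B)*(-706) = 234²*(-706) = 54756*(-706) = -38657736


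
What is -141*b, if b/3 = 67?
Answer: -28341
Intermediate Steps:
b = 201 (b = 3*67 = 201)
-141*b = -141*201 = -28341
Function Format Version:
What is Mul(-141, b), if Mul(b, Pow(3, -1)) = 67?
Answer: -28341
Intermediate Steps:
b = 201 (b = Mul(3, 67) = 201)
Mul(-141, b) = Mul(-141, 201) = -28341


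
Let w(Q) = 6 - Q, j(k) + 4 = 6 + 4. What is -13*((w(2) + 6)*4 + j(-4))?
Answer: -598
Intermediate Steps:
j(k) = 6 (j(k) = -4 + (6 + 4) = -4 + 10 = 6)
-13*((w(2) + 6)*4 + j(-4)) = -13*(((6 - 1*2) + 6)*4 + 6) = -13*(((6 - 2) + 6)*4 + 6) = -13*((4 + 6)*4 + 6) = -13*(10*4 + 6) = -13*(40 + 6) = -13*46 = -598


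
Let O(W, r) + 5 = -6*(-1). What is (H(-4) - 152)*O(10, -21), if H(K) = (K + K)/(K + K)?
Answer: -151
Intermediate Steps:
O(W, r) = 1 (O(W, r) = -5 - 6*(-1) = -5 + 6 = 1)
H(K) = 1 (H(K) = (2*K)/((2*K)) = (2*K)*(1/(2*K)) = 1)
(H(-4) - 152)*O(10, -21) = (1 - 152)*1 = -151*1 = -151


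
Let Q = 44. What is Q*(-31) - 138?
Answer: -1502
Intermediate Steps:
Q*(-31) - 138 = 44*(-31) - 138 = -1364 - 138 = -1502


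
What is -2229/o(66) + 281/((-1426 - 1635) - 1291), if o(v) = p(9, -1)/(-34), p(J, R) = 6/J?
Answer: 494730727/4352 ≈ 1.1368e+5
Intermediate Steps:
o(v) = -1/51 (o(v) = (6/9)/(-34) = (6*(⅑))*(-1/34) = (⅔)*(-1/34) = -1/51)
-2229/o(66) + 281/((-1426 - 1635) - 1291) = -2229/(-1/51) + 281/((-1426 - 1635) - 1291) = -2229*(-51) + 281/(-3061 - 1291) = 113679 + 281/(-4352) = 113679 + 281*(-1/4352) = 113679 - 281/4352 = 494730727/4352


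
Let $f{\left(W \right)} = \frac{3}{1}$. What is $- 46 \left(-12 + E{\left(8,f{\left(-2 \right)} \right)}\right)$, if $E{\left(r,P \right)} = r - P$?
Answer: $322$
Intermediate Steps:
$f{\left(W \right)} = 3$ ($f{\left(W \right)} = 3 \cdot 1 = 3$)
$- 46 \left(-12 + E{\left(8,f{\left(-2 \right)} \right)}\right) = - 46 \left(-12 + \left(8 - 3\right)\right) = - 46 \left(-12 + 5\right) = \left(-46\right) \left(-7\right) = 322$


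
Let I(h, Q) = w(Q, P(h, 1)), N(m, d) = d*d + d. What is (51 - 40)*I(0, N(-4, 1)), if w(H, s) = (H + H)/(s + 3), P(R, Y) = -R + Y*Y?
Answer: 11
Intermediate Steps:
N(m, d) = d + d**2 (N(m, d) = d**2 + d = d + d**2)
P(R, Y) = Y**2 - R (P(R, Y) = -R + Y**2 = Y**2 - R)
w(H, s) = 2*H/(3 + s) (w(H, s) = (2*H)/(3 + s) = 2*H/(3 + s))
I(h, Q) = 2*Q/(4 - h) (I(h, Q) = 2*Q/(3 + (1**2 - h)) = 2*Q/(3 + (1 - h)) = 2*Q/(4 - h))
(51 - 40)*I(0, N(-4, 1)) = (51 - 40)*(-2*1*(1 + 1)/(-4 + 0)) = 11*(-2*1*2/(-4)) = 11*(-2*2*(-1/4)) = 11*1 = 11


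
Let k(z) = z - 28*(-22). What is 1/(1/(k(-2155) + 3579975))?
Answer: 3578436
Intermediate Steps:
k(z) = 616 + z (k(z) = z + 616 = 616 + z)
1/(1/(k(-2155) + 3579975)) = 1/(1/((616 - 2155) + 3579975)) = 1/(1/(-1539 + 3579975)) = 1/(1/3578436) = 3578436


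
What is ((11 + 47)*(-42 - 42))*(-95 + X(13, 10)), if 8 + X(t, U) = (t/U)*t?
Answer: 2097396/5 ≈ 4.1948e+5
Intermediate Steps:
X(t, U) = -8 + t**2/U (X(t, U) = -8 + (t/U)*t = -8 + t**2/U)
((11 + 47)*(-42 - 42))*(-95 + X(13, 10)) = ((11 + 47)*(-42 - 42))*(-95 + (-8 + 13**2/10)) = (58*(-84))*(-95 + (-8 + (1/10)*169)) = -4872*(-95 + (-8 + 169/10)) = -4872*(-95 + 89/10) = -4872*(-861/10) = 2097396/5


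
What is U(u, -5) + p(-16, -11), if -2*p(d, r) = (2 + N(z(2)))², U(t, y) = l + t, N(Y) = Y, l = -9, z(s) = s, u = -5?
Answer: -22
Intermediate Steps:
U(t, y) = -9 + t
p(d, r) = -8 (p(d, r) = -(2 + 2)²/2 = -½*4² = -½*16 = -8)
U(u, -5) + p(-16, -11) = (-9 - 5) - 8 = -14 - 8 = -22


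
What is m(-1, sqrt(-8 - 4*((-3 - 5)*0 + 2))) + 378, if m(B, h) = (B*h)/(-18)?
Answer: 378 + 2*I/9 ≈ 378.0 + 0.22222*I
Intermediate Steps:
m(B, h) = -B*h/18 (m(B, h) = (B*h)*(-1/18) = -B*h/18)
m(-1, sqrt(-8 - 4*((-3 - 5)*0 + 2))) + 378 = -1/18*(-1)*sqrt(-8 - 4*((-3 - 5)*0 + 2)) + 378 = -1/18*(-1)*sqrt(-8 - 4*(-8*0 + 2)) + 378 = -1/18*(-1)*sqrt(-8 - 4*(0 + 2)) + 378 = -1/18*(-1)*sqrt(-8 - 4*2) + 378 = -1/18*(-1)*sqrt(-8 - 8) + 378 = -1/18*(-1)*sqrt(-16) + 378 = -1/18*(-1)*4*I + 378 = 2*I/9 + 378 = 378 + 2*I/9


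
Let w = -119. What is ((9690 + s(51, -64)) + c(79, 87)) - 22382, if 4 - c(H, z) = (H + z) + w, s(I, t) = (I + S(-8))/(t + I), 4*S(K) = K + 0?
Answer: -165604/13 ≈ -12739.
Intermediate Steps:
S(K) = K/4 (S(K) = (K + 0)/4 = K/4)
s(I, t) = (-2 + I)/(I + t) (s(I, t) = (I + (¼)*(-8))/(t + I) = (I - 2)/(I + t) = (-2 + I)/(I + t))
c(H, z) = 123 - H - z (c(H, z) = 4 - ((H + z) - 119) = 4 - (-119 + H + z) = 4 + (119 - H - z) = 123 - H - z)
((9690 + s(51, -64)) + c(79, 87)) - 22382 = ((9690 + (-2 + 51)/(51 - 64)) + (123 - 1*79 - 1*87)) - 22382 = ((9690 + 49/(-13)) + (123 - 79 - 87)) - 22382 = ((9690 - 1/13*49) - 43) - 22382 = ((9690 - 49/13) - 43) - 22382 = (125921/13 - 43) - 22382 = 125362/13 - 22382 = -165604/13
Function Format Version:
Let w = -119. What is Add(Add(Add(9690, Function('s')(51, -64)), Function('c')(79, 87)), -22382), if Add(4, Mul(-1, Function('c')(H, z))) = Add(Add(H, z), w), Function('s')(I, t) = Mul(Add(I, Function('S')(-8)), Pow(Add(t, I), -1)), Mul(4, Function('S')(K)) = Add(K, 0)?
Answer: Rational(-165604, 13) ≈ -12739.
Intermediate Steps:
Function('S')(K) = Mul(Rational(1, 4), K) (Function('S')(K) = Mul(Rational(1, 4), Add(K, 0)) = Mul(Rational(1, 4), K))
Function('s')(I, t) = Mul(Pow(Add(I, t), -1), Add(-2, I)) (Function('s')(I, t) = Mul(Add(I, Mul(Rational(1, 4), -8)), Pow(Add(t, I), -1)) = Mul(Add(I, -2), Pow(Add(I, t), -1)) = Mul(Add(-2, I), Pow(Add(I, t), -1)) = Mul(Pow(Add(I, t), -1), Add(-2, I)))
Function('c')(H, z) = Add(123, Mul(-1, H), Mul(-1, z)) (Function('c')(H, z) = Add(4, Mul(-1, Add(Add(H, z), -119))) = Add(4, Mul(-1, Add(-119, H, z))) = Add(4, Add(119, Mul(-1, H), Mul(-1, z))) = Add(123, Mul(-1, H), Mul(-1, z)))
Add(Add(Add(9690, Function('s')(51, -64)), Function('c')(79, 87)), -22382) = Add(Add(Add(9690, Mul(Pow(Add(51, -64), -1), Add(-2, 51))), Add(123, Mul(-1, 79), Mul(-1, 87))), -22382) = Add(Add(Add(9690, Mul(Pow(-13, -1), 49)), Add(123, -79, -87)), -22382) = Add(Add(Add(9690, Mul(Rational(-1, 13), 49)), -43), -22382) = Add(Add(Add(9690, Rational(-49, 13)), -43), -22382) = Add(Add(Rational(125921, 13), -43), -22382) = Add(Rational(125362, 13), -22382) = Rational(-165604, 13)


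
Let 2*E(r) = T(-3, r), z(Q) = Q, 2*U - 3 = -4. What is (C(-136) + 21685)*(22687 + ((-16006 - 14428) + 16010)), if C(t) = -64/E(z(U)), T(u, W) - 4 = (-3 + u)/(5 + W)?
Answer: 178786531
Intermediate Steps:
U = -½ (U = 3/2 + (½)*(-4) = 3/2 - 2 = -½ ≈ -0.50000)
T(u, W) = 4 + (-3 + u)/(5 + W)
E(r) = (14 + 4*r)/(2*(5 + r)) (E(r) = ((17 - 3 + 4*r)/(5 + r))/2 = ((14 + 4*r)/(5 + r))/2 = (14 + 4*r)/(2*(5 + r)))
C(t) = -48 (C(t) = -64*(5 - ½)/(7 + 2*(-½)) = -64*9/(2*(7 - 1)) = -64/((2/9)*6) = -64/4/3 = -64*¾ = -48)
(C(-136) + 21685)*(22687 + ((-16006 - 14428) + 16010)) = (-48 + 21685)*(22687 + ((-16006 - 14428) + 16010)) = 21637*(22687 + (-30434 + 16010)) = 21637*(22687 - 14424) = 21637*8263 = 178786531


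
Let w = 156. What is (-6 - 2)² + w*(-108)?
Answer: -16784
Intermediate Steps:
(-6 - 2)² + w*(-108) = (-6 - 2)² + 156*(-108) = (-8)² - 16848 = 64 - 16848 = -16784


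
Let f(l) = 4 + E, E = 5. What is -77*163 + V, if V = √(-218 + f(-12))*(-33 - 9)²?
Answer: -12551 + 1764*I*√209 ≈ -12551.0 + 25502.0*I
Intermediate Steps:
f(l) = 9 (f(l) = 4 + 5 = 9)
V = 1764*I*√209 (V = √(-218 + 9)*(-33 - 9)² = √(-209)*(-42)² = (I*√209)*1764 = 1764*I*√209 ≈ 25502.0*I)
-77*163 + V = -77*163 + 1764*I*√209 = -12551 + 1764*I*√209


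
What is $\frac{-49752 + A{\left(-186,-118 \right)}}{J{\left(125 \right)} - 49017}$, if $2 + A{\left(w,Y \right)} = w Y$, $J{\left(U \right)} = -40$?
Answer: $\frac{27806}{49057} \approx 0.56681$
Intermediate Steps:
$A{\left(w,Y \right)} = -2 + Y w$ ($A{\left(w,Y \right)} = -2 + w Y = -2 + Y w$)
$\frac{-49752 + A{\left(-186,-118 \right)}}{J{\left(125 \right)} - 49017} = \frac{-49752 - -21946}{-40 - 49017} = \frac{-49752 + \left(-2 + 21948\right)}{-49057} = \left(-49752 + 21946\right) \left(- \frac{1}{49057}\right) = \left(-27806\right) \left(- \frac{1}{49057}\right) = \frac{27806}{49057}$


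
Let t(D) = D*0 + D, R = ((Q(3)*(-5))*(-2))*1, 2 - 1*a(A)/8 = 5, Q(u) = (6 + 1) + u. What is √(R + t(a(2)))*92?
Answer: 184*√19 ≈ 802.04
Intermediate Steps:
Q(u) = 7 + u
a(A) = -24 (a(A) = 16 - 8*5 = 16 - 40 = -24)
R = 100 (R = (((7 + 3)*(-5))*(-2))*1 = ((10*(-5))*(-2))*1 = -50*(-2)*1 = 100*1 = 100)
t(D) = D (t(D) = 0 + D = D)
√(R + t(a(2)))*92 = √(100 - 24)*92 = √76*92 = (2*√19)*92 = 184*√19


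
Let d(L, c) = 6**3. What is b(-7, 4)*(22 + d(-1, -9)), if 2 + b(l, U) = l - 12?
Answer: -4998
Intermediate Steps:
d(L, c) = 216
b(l, U) = -14 + l (b(l, U) = -2 + (l - 12) = -2 + (-12 + l) = -14 + l)
b(-7, 4)*(22 + d(-1, -9)) = (-14 - 7)*(22 + 216) = -21*238 = -4998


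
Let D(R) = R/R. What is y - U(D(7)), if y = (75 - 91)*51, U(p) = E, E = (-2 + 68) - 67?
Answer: -815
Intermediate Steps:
D(R) = 1
E = -1 (E = 66 - 67 = -1)
U(p) = -1
y = -816 (y = -16*51 = -816)
y - U(D(7)) = -816 - 1*(-1) = -816 + 1 = -815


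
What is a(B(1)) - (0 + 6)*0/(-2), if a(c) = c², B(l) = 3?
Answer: 9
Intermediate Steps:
a(B(1)) - (0 + 6)*0/(-2) = 3² - (0 + 6)*0/(-2) = 9 - 6*0*(-½) = 9 - 6*0 = 9 - 1*0 = 9 + 0 = 9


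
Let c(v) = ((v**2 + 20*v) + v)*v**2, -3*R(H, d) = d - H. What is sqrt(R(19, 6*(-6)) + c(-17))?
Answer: I*sqrt(176703)/3 ≈ 140.12*I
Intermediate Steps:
R(H, d) = -d/3 + H/3 (R(H, d) = -(d - H)/3 = -d/3 + H/3)
c(v) = v**2*(v**2 + 21*v) (c(v) = (v**2 + 21*v)*v**2 = v**2*(v**2 + 21*v))
sqrt(R(19, 6*(-6)) + c(-17)) = sqrt((-2*(-6) + (1/3)*19) + (-17)**3*(21 - 17)) = sqrt((-1/3*(-36) + 19/3) - 4913*4) = sqrt((12 + 19/3) - 19652) = sqrt(55/3 - 19652) = sqrt(-58901/3) = I*sqrt(176703)/3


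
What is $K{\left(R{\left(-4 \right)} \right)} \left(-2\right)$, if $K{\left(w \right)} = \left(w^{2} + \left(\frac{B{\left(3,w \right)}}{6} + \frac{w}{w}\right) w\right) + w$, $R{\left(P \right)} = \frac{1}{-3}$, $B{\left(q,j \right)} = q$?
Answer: $\frac{13}{9} \approx 1.4444$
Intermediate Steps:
$R{\left(P \right)} = - \frac{1}{3}$
$K{\left(w \right)} = w^{2} + \frac{5 w}{2}$ ($K{\left(w \right)} = \left(w^{2} + \left(\frac{3}{6} + \frac{w}{w}\right) w\right) + w = \left(w^{2} + \left(3 \cdot \frac{1}{6} + 1\right) w\right) + w = \left(w^{2} + \left(\frac{1}{2} + 1\right) w\right) + w = \left(w^{2} + \frac{3 w}{2}\right) + w = w^{2} + \frac{5 w}{2}$)
$K{\left(R{\left(-4 \right)} \right)} \left(-2\right) = \frac{1}{2} \left(- \frac{1}{3}\right) \left(5 + 2 \left(- \frac{1}{3}\right)\right) \left(-2\right) = \frac{1}{2} \left(- \frac{1}{3}\right) \left(5 - \frac{2}{3}\right) \left(-2\right) = \frac{1}{2} \left(- \frac{1}{3}\right) \frac{13}{3} \left(-2\right) = \left(- \frac{13}{18}\right) \left(-2\right) = \frac{13}{9}$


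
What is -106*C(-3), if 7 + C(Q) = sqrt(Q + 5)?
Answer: 742 - 106*sqrt(2) ≈ 592.09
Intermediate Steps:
C(Q) = -7 + sqrt(5 + Q) (C(Q) = -7 + sqrt(Q + 5) = -7 + sqrt(5 + Q))
-106*C(-3) = -106*(-7 + sqrt(5 - 3)) = -106*(-7 + sqrt(2)) = 742 - 106*sqrt(2)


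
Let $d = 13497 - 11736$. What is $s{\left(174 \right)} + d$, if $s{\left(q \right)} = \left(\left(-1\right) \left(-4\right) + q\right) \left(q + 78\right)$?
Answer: $46617$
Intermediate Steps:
$d = 1761$ ($d = 13497 - 11736 = 1761$)
$s{\left(q \right)} = \left(4 + q\right) \left(78 + q\right)$
$s{\left(174 \right)} + d = \left(312 + 174^{2} + 82 \cdot 174\right) + 1761 = \left(312 + 30276 + 14268\right) + 1761 = 44856 + 1761 = 46617$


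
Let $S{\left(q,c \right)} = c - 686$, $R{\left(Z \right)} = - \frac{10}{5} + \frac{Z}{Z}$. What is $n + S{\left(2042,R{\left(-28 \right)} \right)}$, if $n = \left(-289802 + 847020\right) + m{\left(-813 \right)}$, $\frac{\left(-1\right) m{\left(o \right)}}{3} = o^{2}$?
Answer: $-1426376$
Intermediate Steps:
$R{\left(Z \right)} = -1$ ($R{\left(Z \right)} = \left(-10\right) \frac{1}{5} + 1 = -2 + 1 = -1$)
$m{\left(o \right)} = - 3 o^{2}$
$S{\left(q,c \right)} = -686 + c$
$n = -1425689$ ($n = \left(-289802 + 847020\right) - 3 \left(-813\right)^{2} = 557218 - 1982907 = -1425689$)
$n + S{\left(2042,R{\left(-28 \right)} \right)} = -1425689 - 687 = -1426376$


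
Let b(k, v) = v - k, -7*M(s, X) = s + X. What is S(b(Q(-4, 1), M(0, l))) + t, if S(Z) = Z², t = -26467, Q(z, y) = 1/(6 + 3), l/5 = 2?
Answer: -105038114/3969 ≈ -26465.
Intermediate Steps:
l = 10 (l = 5*2 = 10)
M(s, X) = -X/7 - s/7 (M(s, X) = -(s + X)/7 = -(X + s)/7 = -X/7 - s/7)
Q(z, y) = ⅑ (Q(z, y) = 1/9 = ⅑)
S(b(Q(-4, 1), M(0, l))) + t = ((-⅐*10 - ⅐*0) - 1*⅑)² - 26467 = ((-10/7 + 0) - ⅑)² - 26467 = (-10/7 - ⅑)² - 26467 = (-97/63)² - 26467 = 9409/3969 - 26467 = -105038114/3969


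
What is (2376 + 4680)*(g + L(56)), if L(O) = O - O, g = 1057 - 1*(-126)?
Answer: 8347248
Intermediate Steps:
g = 1183 (g = 1057 + 126 = 1183)
L(O) = 0
(2376 + 4680)*(g + L(56)) = (2376 + 4680)*(1183 + 0) = 7056*1183 = 8347248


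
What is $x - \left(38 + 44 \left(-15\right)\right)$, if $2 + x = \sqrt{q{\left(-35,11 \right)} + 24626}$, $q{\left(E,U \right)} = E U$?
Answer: $620 + \sqrt{24241} \approx 775.7$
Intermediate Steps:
$x = -2 + \sqrt{24241}$ ($x = -2 + \sqrt{\left(-35\right) 11 + 24626} = -2 + \sqrt{-385 + 24626} = -2 + \sqrt{24241} \approx 153.7$)
$x - \left(38 + 44 \left(-15\right)\right) = \left(-2 + \sqrt{24241}\right) - \left(38 + 44 \left(-15\right)\right) = \left(-2 + \sqrt{24241}\right) - \left(38 - 660\right) = \left(-2 + \sqrt{24241}\right) - -622 = \left(-2 + \sqrt{24241}\right) + 622 = 620 + \sqrt{24241}$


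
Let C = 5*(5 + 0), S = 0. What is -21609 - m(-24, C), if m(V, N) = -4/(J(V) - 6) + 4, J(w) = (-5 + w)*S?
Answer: -64841/3 ≈ -21614.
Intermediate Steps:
J(w) = 0 (J(w) = (-5 + w)*0 = 0)
C = 25 (C = 5*5 = 25)
m(V, N) = 14/3 (m(V, N) = -4/(0 - 6) + 4 = -4/(-6) + 4 = -⅙*(-4) + 4 = ⅔ + 4 = 14/3)
-21609 - m(-24, C) = -21609 - 1*14/3 = -21609 - 14/3 = -64841/3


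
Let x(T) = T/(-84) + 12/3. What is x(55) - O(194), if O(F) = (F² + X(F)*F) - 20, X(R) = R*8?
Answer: -28450855/84 ≈ -3.3870e+5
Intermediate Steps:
x(T) = 4 - T/84 (x(T) = T*(-1/84) + 12*(⅓) = -T/84 + 4 = 4 - T/84)
X(R) = 8*R
O(F) = -20 + 9*F² (O(F) = (F² + (8*F)*F) - 20 = (F² + 8*F²) - 20 = 9*F² - 20 = -20 + 9*F²)
x(55) - O(194) = (4 - 1/84*55) - (-20 + 9*194²) = (4 - 55/84) - (-20 + 9*37636) = 281/84 - (-20 + 338724) = 281/84 - 1*338704 = 281/84 - 338704 = -28450855/84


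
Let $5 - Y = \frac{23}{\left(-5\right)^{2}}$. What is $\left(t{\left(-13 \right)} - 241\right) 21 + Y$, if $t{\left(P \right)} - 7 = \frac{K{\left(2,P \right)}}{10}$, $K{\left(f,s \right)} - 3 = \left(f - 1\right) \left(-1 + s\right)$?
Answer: $- \frac{246651}{50} \approx -4933.0$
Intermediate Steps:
$K{\left(f,s \right)} = 3 + \left(-1 + f\right) \left(-1 + s\right)$ ($K{\left(f,s \right)} = 3 + \left(f - 1\right) \left(-1 + s\right) = 3 + \left(-1 + f\right) \left(-1 + s\right)$)
$t{\left(P \right)} = \frac{36}{5} + \frac{P}{10}$ ($t{\left(P \right)} = 7 + \frac{4 - 2 - P + 2 P}{10} = 7 + \left(4 - 2 - P + 2 P\right) \frac{1}{10} = 7 + \left(2 + P\right) \frac{1}{10} = 7 + \left(\frac{1}{5} + \frac{P}{10}\right) = \frac{36}{5} + \frac{P}{10}$)
$Y = \frac{102}{25}$ ($Y = 5 - \frac{23}{\left(-5\right)^{2}} = 5 - \frac{23}{25} = \frac{102}{25} \approx 4.08$)
$\left(t{\left(-13 \right)} - 241\right) 21 + Y = \left(\left(\frac{36}{5} + \frac{1}{10} \left(-13\right)\right) - 241\right) 21 + \frac{102}{25} = \left(\left(\frac{36}{5} - \frac{13}{10}\right) - 241\right) 21 + \frac{102}{25} = \left(\frac{59}{10} - 241\right) 21 + \frac{102}{25} = \left(- \frac{2351}{10}\right) 21 + \frac{102}{25} = - \frac{49371}{10} + \frac{102}{25} = - \frac{246651}{50}$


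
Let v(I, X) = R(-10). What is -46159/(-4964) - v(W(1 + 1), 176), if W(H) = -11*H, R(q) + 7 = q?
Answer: 130547/4964 ≈ 26.299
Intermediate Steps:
R(q) = -7 + q
v(I, X) = -17 (v(I, X) = -7 - 10 = -17)
-46159/(-4964) - v(W(1 + 1), 176) = -46159/(-4964) - 1*(-17) = -46159*(-1/4964) + 17 = 46159/4964 + 17 = 130547/4964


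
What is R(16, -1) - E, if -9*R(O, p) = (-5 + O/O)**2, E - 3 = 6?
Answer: -97/9 ≈ -10.778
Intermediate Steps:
E = 9 (E = 3 + 6 = 9)
R(O, p) = -16/9 (R(O, p) = -(-5 + O/O)**2/9 = -(-5 + 1)**2/9 = -1/9*(-4)**2 = -1/9*16 = -16/9)
R(16, -1) - E = -16/9 - 1*9 = -16/9 - 9 = -97/9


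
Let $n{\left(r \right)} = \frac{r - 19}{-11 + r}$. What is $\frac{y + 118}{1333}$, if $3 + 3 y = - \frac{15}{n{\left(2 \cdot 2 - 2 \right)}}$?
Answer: $\frac{1944}{22661} \approx 0.085786$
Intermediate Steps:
$n{\left(r \right)} = \frac{-19 + r}{-11 + r}$
$y = - \frac{62}{17}$ ($y = -1 + \frac{\left(-15\right) \frac{1}{\frac{1}{-11 + \left(2 \cdot 2 - 2\right)} \left(-19 + \left(2 \cdot 2 - 2\right)\right)}}{3} = -1 + \frac{\left(-15\right) \frac{1}{\frac{1}{-11 + \left(4 - 2\right)} \left(-19 + \left(4 - 2\right)\right)}}{3} = -1 + \frac{\left(-15\right) \frac{1}{\frac{1}{-11 + 2} \left(-19 + 2\right)}}{3} = -1 + \frac{\left(-15\right) \frac{1}{\frac{1}{-9} \left(-17\right)}}{3} = -1 + \frac{\left(-15\right) \frac{1}{\left(- \frac{1}{9}\right) \left(-17\right)}}{3} = -1 + \frac{\left(-15\right) \frac{1}{\frac{17}{9}}}{3} = -1 + \frac{\left(-15\right) \frac{9}{17}}{3} = -1 + \frac{1}{3} \left(- \frac{135}{17}\right) = -1 - \frac{45}{17} = - \frac{62}{17} \approx -3.6471$)
$\frac{y + 118}{1333} = \frac{- \frac{62}{17} + 118}{1333} = \frac{1}{1333} \cdot \frac{1944}{17} = \frac{1944}{22661}$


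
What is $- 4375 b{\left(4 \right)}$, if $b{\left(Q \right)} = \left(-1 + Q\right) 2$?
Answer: $-26250$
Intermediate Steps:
$b{\left(Q \right)} = -2 + 2 Q$
$- 4375 b{\left(4 \right)} = - 4375 \left(-2 + 2 \cdot 4\right) = - 4375 \left(-2 + 8\right) = \left(-4375\right) 6 = -26250$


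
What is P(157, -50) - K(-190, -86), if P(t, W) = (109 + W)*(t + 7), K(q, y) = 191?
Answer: 9485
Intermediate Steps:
P(t, W) = (7 + t)*(109 + W) (P(t, W) = (109 + W)*(7 + t) = (7 + t)*(109 + W))
P(157, -50) - K(-190, -86) = (763 + 7*(-50) + 109*157 - 50*157) - 1*191 = (763 - 350 + 17113 - 7850) - 191 = 9676 - 191 = 9485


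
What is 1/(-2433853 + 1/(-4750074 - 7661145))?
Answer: -12411219/30207082596808 ≈ -4.1087e-7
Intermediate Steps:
1/(-2433853 + 1/(-4750074 - 7661145)) = 1/(-2433853 + 1/(-12411219)) = 1/(-2433853 - 1/12411219) = 1/(-30207082596808/12411219) = -12411219/30207082596808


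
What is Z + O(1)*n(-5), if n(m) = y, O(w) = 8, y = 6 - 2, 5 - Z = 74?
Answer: -37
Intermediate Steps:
Z = -69 (Z = 5 - 1*74 = 5 - 74 = -69)
y = 4
n(m) = 4
Z + O(1)*n(-5) = -69 + 8*4 = -69 + 32 = -37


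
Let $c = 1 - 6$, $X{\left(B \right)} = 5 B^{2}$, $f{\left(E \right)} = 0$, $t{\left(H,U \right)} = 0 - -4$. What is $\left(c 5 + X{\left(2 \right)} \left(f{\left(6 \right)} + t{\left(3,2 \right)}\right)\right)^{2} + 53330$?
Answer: $56355$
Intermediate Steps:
$t{\left(H,U \right)} = 4$ ($t{\left(H,U \right)} = 0 + 4 = 4$)
$c = -5$
$\left(c 5 + X{\left(2 \right)} \left(f{\left(6 \right)} + t{\left(3,2 \right)}\right)\right)^{2} + 53330 = \left(\left(-5\right) 5 + 5 \cdot 2^{2} \left(0 + 4\right)\right)^{2} + 53330 = \left(-25 + 5 \cdot 4 \cdot 4\right)^{2} + 53330 = \left(-25 + 20 \cdot 4\right)^{2} + 53330 = \left(-25 + 80\right)^{2} + 53330 = 55^{2} + 53330 = 3025 + 53330 = 56355$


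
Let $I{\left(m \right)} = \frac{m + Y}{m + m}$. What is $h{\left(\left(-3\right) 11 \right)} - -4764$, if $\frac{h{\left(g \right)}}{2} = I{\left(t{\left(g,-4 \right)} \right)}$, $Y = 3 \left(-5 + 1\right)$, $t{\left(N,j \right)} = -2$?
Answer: $4771$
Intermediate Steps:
$Y = -12$ ($Y = 3 \left(-4\right) = -12$)
$I{\left(m \right)} = \frac{-12 + m}{2 m}$ ($I{\left(m \right)} = \frac{m - 12}{m + m} = \frac{-12 + m}{2 m}$)
$h{\left(g \right)} = 7$ ($h{\left(g \right)} = 2 \frac{-12 - 2}{2 \left(-2\right)} = 2 \cdot \frac{1}{2} \left(- \frac{1}{2}\right) \left(-14\right) = 2 \cdot \frac{7}{2} = 7$)
$h{\left(\left(-3\right) 11 \right)} - -4764 = 7 - -4764 = 7 + 4764 = 4771$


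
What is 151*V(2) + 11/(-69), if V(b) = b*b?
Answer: 41665/69 ≈ 603.84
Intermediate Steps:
V(b) = b²
151*V(2) + 11/(-69) = 151*2² + 11/(-69) = 151*4 + 11*(-1/69) = 604 - 11/69 = 41665/69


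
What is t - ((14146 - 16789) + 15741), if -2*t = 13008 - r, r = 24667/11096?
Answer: -434982917/22192 ≈ -19601.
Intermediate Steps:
r = 24667/11096 (r = 24667*(1/11096) = 24667/11096 ≈ 2.2231)
t = -144312101/22192 (t = -(13008 - 1*24667/11096)/2 = -(13008 - 24667/11096)/2 = -½*144312101/11096 = -144312101/22192 ≈ -6502.9)
t - ((14146 - 16789) + 15741) = -144312101/22192 - ((14146 - 16789) + 15741) = -144312101/22192 - (-2643 + 15741) = -144312101/22192 - 1*13098 = -144312101/22192 - 13098 = -434982917/22192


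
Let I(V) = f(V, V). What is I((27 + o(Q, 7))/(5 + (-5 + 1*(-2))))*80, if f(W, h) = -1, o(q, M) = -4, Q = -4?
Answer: -80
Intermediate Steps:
I(V) = -1
I((27 + o(Q, 7))/(5 + (-5 + 1*(-2))))*80 = -1*80 = -80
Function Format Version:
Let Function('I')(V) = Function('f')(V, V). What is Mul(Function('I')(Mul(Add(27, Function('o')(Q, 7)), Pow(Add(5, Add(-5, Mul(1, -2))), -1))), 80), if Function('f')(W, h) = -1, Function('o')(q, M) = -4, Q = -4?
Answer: -80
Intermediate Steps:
Function('I')(V) = -1
Mul(Function('I')(Mul(Add(27, Function('o')(Q, 7)), Pow(Add(5, Add(-5, Mul(1, -2))), -1))), 80) = Mul(-1, 80) = -80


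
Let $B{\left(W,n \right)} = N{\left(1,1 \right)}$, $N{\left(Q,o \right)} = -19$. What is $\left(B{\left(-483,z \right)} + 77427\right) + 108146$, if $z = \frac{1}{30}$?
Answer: $185554$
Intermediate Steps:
$z = \frac{1}{30} \approx 0.033333$
$B{\left(W,n \right)} = -19$
$\left(B{\left(-483,z \right)} + 77427\right) + 108146 = \left(-19 + 77427\right) + 108146 = 77408 + 108146 = 185554$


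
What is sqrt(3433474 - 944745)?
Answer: sqrt(2488729) ≈ 1577.6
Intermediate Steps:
sqrt(3433474 - 944745) = sqrt(2488729)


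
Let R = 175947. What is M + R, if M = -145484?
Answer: 30463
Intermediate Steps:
M + R = -145484 + 175947 = 30463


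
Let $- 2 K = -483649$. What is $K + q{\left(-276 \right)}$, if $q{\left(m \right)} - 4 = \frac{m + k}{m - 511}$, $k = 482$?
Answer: $\frac{380637647}{1574} \approx 2.4183 \cdot 10^{5}$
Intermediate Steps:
$K = \frac{483649}{2}$ ($K = \left(- \frac{1}{2}\right) \left(-483649\right) = \frac{483649}{2} \approx 2.4182 \cdot 10^{5}$)
$q{\left(m \right)} = 4 + \frac{482 + m}{-511 + m}$ ($q{\left(m \right)} = 4 + \frac{m + 482}{m - 511} = 4 + \frac{482 + m}{-511 + m}$)
$K + q{\left(-276 \right)} = \frac{483649}{2} + \frac{-1562 + 5 \left(-276\right)}{-511 - 276} = \frac{483649}{2} + \frac{-1562 - 1380}{-787} = \frac{483649}{2} - - \frac{2942}{787} = \frac{483649}{2} + \frac{2942}{787} = \frac{380637647}{1574}$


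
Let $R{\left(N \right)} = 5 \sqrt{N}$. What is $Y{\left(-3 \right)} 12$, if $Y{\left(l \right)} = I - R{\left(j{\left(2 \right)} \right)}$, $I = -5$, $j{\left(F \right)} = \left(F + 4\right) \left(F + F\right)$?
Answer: $-60 - 120 \sqrt{6} \approx -353.94$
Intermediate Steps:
$j{\left(F \right)} = 2 F \left(4 + F\right)$ ($j{\left(F \right)} = \left(4 + F\right) 2 F = 2 F \left(4 + F\right)$)
$Y{\left(l \right)} = -5 - 10 \sqrt{6}$ ($Y{\left(l \right)} = -5 - 5 \sqrt{2 \cdot 2 \left(4 + 2\right)} = -5 - 5 \sqrt{2 \cdot 2 \cdot 6} = -5 - 5 \sqrt{24} = -5 - 5 \cdot 2 \sqrt{6} = -5 - 10 \sqrt{6}$)
$Y{\left(-3 \right)} 12 = \left(-5 - 10 \sqrt{6}\right) 12 = -60 - 120 \sqrt{6}$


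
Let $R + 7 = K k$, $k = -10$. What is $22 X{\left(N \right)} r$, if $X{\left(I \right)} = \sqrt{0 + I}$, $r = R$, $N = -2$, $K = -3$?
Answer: $506 i \sqrt{2} \approx 715.59 i$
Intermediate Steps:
$R = 23$ ($R = -7 - -30 = -7 + 30 = 23$)
$r = 23$
$X{\left(I \right)} = \sqrt{I}$
$22 X{\left(N \right)} r = 22 \sqrt{-2} \cdot 23 = 22 i \sqrt{2} \cdot 23 = 506 i \sqrt{2}$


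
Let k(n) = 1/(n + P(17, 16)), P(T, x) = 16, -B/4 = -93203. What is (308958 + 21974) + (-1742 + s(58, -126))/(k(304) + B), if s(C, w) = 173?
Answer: 39480134479732/119299841 ≈ 3.3093e+5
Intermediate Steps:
B = 372812 (B = -4*(-93203) = 372812)
k(n) = 1/(16 + n) (k(n) = 1/(n + 16) = 1/(16 + n))
(308958 + 21974) + (-1742 + s(58, -126))/(k(304) + B) = (308958 + 21974) + (-1742 + 173)/(1/(16 + 304) + 372812) = 330932 - 1569/(1/320 + 372812) = 330932 - 1569/119299841/320 = 330932 - 1569*320/119299841 = 330932 - 502080/119299841 = 39480134479732/119299841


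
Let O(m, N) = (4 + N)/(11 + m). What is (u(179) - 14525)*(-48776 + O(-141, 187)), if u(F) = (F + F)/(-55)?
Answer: 460726654413/650 ≈ 7.0881e+8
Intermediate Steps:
u(F) = -2*F/55 (u(F) = (2*F)*(-1/55) = -2*F/55)
O(m, N) = (4 + N)/(11 + m)
(u(179) - 14525)*(-48776 + O(-141, 187)) = (-2/55*179 - 14525)*(-48776 + (4 + 187)/(11 - 141)) = (-358/55 - 14525)*(-48776 + 191/(-130)) = -799233*(-48776 - 1/130*191)/55 = -799233*(-48776 - 191/130)/55 = -799233/55*(-6341071/130) = 460726654413/650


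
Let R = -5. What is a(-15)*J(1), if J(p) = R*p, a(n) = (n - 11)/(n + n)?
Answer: -13/3 ≈ -4.3333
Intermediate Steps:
a(n) = (-11 + n)/(2*n) (a(n) = (-11 + n)/((2*n)) = (-11 + n)*(1/(2*n)) = (-11 + n)/(2*n))
J(p) = -5*p
a(-15)*J(1) = ((½)*(-11 - 15)/(-15))*(-5*1) = ((½)*(-1/15)*(-26))*(-5) = (13/15)*(-5) = -13/3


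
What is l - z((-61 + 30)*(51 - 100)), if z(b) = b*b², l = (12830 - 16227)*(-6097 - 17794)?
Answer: -3423723632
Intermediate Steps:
l = 81157727 (l = -3397*(-23891) = 81157727)
z(b) = b³
l - z((-61 + 30)*(51 - 100)) = 81157727 - ((-61 + 30)*(51 - 100))³ = 81157727 - (-31*(-49))³ = 81157727 - 1*1519³ = 81157727 - 1*3504881359 = 81157727 - 3504881359 = -3423723632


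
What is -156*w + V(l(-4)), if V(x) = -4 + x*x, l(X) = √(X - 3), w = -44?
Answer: 6853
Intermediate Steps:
l(X) = √(-3 + X)
V(x) = -4 + x²
-156*w + V(l(-4)) = -156*(-44) + (-4 + (√(-3 - 4))²) = 6864 + (-4 + (√(-7))²) = 6864 + (-4 + (I*√7)²) = 6864 + (-4 - 7) = 6864 - 11 = 6853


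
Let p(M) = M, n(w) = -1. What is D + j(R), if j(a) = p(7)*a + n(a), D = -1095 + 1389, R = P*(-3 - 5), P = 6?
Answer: -43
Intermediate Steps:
R = -48 (R = 6*(-3 - 5) = 6*(-8) = -48)
D = 294
j(a) = -1 + 7*a (j(a) = 7*a - 1 = -1 + 7*a)
D + j(R) = 294 + (-1 + 7*(-48)) = 294 + (-1 - 336) = 294 - 337 = -43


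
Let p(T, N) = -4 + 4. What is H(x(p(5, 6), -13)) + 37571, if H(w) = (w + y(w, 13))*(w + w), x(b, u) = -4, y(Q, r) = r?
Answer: 37499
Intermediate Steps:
p(T, N) = 0
H(w) = 2*w*(13 + w) (H(w) = (w + 13)*(w + w) = (13 + w)*(2*w) = 2*w*(13 + w))
H(x(p(5, 6), -13)) + 37571 = 2*(-4)*(13 - 4) + 37571 = 2*(-4)*9 + 37571 = -72 + 37571 = 37499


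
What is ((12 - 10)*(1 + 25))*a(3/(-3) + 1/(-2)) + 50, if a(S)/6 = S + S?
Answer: -886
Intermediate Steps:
a(S) = 12*S (a(S) = 6*(S + S) = 6*(2*S) = 12*S)
((12 - 10)*(1 + 25))*a(3/(-3) + 1/(-2)) + 50 = ((12 - 10)*(1 + 25))*(12*(3/(-3) + 1/(-2))) + 50 = (2*26)*(12*(3*(-⅓) + 1*(-½))) + 50 = 52*(12*(-1 - ½)) + 50 = 52*(12*(-3/2)) + 50 = 52*(-18) + 50 = -936 + 50 = -886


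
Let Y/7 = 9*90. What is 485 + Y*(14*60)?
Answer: 4763285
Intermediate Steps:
Y = 5670 (Y = 7*(9*90) = 7*810 = 5670)
485 + Y*(14*60) = 485 + 5670*(14*60) = 485 + 5670*840 = 485 + 4762800 = 4763285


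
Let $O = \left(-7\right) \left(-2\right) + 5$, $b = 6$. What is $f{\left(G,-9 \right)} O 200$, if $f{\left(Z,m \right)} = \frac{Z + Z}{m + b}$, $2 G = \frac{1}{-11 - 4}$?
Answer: $\frac{760}{9} \approx 84.444$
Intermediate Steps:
$O = 19$ ($O = 14 + 5 = 19$)
$G = - \frac{1}{30}$ ($G = \frac{1}{2 \left(-11 - 4\right)} = \frac{1}{2 \left(-15\right)} = \frac{1}{2} \left(- \frac{1}{15}\right) = - \frac{1}{30} \approx -0.033333$)
$f{\left(Z,m \right)} = \frac{2 Z}{6 + m}$ ($f{\left(Z,m \right)} = \frac{Z + Z}{m + 6} = \frac{2 Z}{6 + m}$)
$f{\left(G,-9 \right)} O 200 = 2 \left(- \frac{1}{30}\right) \frac{1}{6 - 9} \cdot 19 \cdot 200 = 2 \left(- \frac{1}{30}\right) \frac{1}{-3} \cdot 19 \cdot 200 = 2 \left(- \frac{1}{30}\right) \left(- \frac{1}{3}\right) 19 \cdot 200 = \frac{1}{45} \cdot 19 \cdot 200 = \frac{19}{45} \cdot 200 = \frac{760}{9}$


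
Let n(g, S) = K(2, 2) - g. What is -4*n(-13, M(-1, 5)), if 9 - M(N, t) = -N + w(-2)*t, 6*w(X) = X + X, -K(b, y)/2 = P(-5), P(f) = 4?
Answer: -20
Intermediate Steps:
K(b, y) = -8 (K(b, y) = -2*4 = -8)
w(X) = X/3 (w(X) = (X + X)/6 = (2*X)/6 = X/3)
M(N, t) = 9 + N + 2*t/3 (M(N, t) = 9 - (-N + ((⅓)*(-2))*t) = 9 - (-N - 2*t/3) = 9 + (N + 2*t/3) = 9 + N + 2*t/3)
n(g, S) = -8 - g
-4*n(-13, M(-1, 5)) = -4*(-8 - 1*(-13)) = -4*(-8 + 13) = -4*5 = -20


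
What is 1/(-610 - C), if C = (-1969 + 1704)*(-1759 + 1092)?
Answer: -1/177365 ≈ -5.6381e-6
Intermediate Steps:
C = 176755 (C = -265*(-667) = 176755)
1/(-610 - C) = 1/(-610 - 1*176755) = 1/(-610 - 176755) = 1/(-177365) = -1/177365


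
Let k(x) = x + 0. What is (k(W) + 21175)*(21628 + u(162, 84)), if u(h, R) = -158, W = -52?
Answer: 453510810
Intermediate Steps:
k(x) = x
(k(W) + 21175)*(21628 + u(162, 84)) = (-52 + 21175)*(21628 - 158) = 21123*21470 = 453510810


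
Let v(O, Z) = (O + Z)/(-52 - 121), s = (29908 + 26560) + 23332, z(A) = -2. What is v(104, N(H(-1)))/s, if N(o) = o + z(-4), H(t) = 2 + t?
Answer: -103/13805400 ≈ -7.4608e-6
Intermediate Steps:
N(o) = -2 + o (N(o) = o - 2 = -2 + o)
s = 79800 (s = 56468 + 23332 = 79800)
v(O, Z) = -O/173 - Z/173 (v(O, Z) = (O + Z)/(-173) = (O + Z)*(-1/173) = -O/173 - Z/173)
v(104, N(H(-1)))/s = (-1/173*104 - (-2 + (2 - 1))/173)/79800 = (-104/173 - (-2 + 1)/173)*(1/79800) = (-104/173 - 1/173*(-1))*(1/79800) = (-104/173 + 1/173)*(1/79800) = -103/173*1/79800 = -103/13805400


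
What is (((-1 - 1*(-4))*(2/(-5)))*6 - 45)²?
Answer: 68121/25 ≈ 2724.8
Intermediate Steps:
(((-1 - 1*(-4))*(2/(-5)))*6 - 45)² = (((-1 + 4)*(2*(-⅕)))*6 - 45)² = ((3*(-⅖))*6 - 45)² = (-6/5*6 - 45)² = (-36/5 - 45)² = (-261/5)² = 68121/25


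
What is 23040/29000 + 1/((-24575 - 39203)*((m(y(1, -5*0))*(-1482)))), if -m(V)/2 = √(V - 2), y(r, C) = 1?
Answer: 576/725 + I/189037992 ≈ 0.79448 + 5.2899e-9*I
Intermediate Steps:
m(V) = -2*√(-2 + V) (m(V) = -2*√(V - 2) = -2*√(-2 + V))
23040/29000 + 1/((-24575 - 39203)*((m(y(1, -5*0))*(-1482)))) = 23040/29000 + 1/((-24575 - 39203)*((-2*√(-2 + 1)*(-1482)))) = 23040*(1/29000) + 1/((-63778)*((-2*I*(-1482)))) = 576/725 - (-I/2964)/63778 = 576/725 - (-1)*I/189037992 = 576/725 + I/189037992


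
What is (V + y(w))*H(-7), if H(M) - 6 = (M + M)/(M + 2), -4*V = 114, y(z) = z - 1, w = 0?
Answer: -1298/5 ≈ -259.60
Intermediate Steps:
y(z) = -1 + z
V = -57/2 (V = -¼*114 = -57/2 ≈ -28.500)
H(M) = 6 + 2*M/(2 + M) (H(M) = 6 + (M + M)/(M + 2) = 6 + (2*M)/(2 + M) = 6 + 2*M/(2 + M))
(V + y(w))*H(-7) = (-57/2 + (-1 + 0))*(4*(3 + 2*(-7))/(2 - 7)) = (-57/2 - 1)*(4*(3 - 14)/(-5)) = -118*(-1)*(-11)/5 = -59/2*44/5 = -1298/5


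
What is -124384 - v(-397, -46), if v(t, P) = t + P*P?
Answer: -126103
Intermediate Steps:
v(t, P) = t + P²
-124384 - v(-397, -46) = -124384 - (-397 + (-46)²) = -124384 - (-397 + 2116) = -124384 - 1*1719 = -124384 - 1719 = -126103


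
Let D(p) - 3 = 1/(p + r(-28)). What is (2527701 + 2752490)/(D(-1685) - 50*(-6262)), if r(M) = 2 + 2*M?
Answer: 9182252149/544486116 ≈ 16.864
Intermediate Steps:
D(p) = 3 + 1/(-54 + p) (D(p) = 3 + 1/(p + (2 + 2*(-28))) = 3 + 1/(p + (2 - 56)) = 3 + 1/(p - 54) = 3 + 1/(-54 + p))
(2527701 + 2752490)/(D(-1685) - 50*(-6262)) = (2527701 + 2752490)/((-161 + 3*(-1685))/(-54 - 1685) - 50*(-6262)) = 5280191/((-161 - 5055)/(-1739) + 313100) = 5280191/(-1/1739*(-5216) + 313100) = 5280191/(5216/1739 + 313100) = 5280191/(544486116/1739) = 5280191*(1739/544486116) = 9182252149/544486116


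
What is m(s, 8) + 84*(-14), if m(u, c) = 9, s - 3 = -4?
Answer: -1167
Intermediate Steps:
s = -1 (s = 3 - 4 = -1)
m(s, 8) + 84*(-14) = 9 + 84*(-14) = 9 - 1176 = -1167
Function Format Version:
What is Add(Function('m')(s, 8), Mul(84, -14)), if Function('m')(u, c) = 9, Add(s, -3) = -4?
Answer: -1167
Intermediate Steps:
s = -1 (s = Add(3, -4) = -1)
Add(Function('m')(s, 8), Mul(84, -14)) = Add(9, Mul(84, -14)) = Add(9, -1176) = -1167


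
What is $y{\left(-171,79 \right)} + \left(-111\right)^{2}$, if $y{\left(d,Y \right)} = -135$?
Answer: $12186$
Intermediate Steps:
$y{\left(-171,79 \right)} + \left(-111\right)^{2} = -135 + \left(-111\right)^{2} = -135 + 12321 = 12186$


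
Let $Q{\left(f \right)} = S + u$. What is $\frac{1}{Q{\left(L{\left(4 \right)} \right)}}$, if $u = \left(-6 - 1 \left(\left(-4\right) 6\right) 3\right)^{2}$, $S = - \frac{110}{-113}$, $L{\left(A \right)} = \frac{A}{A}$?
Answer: $\frac{113}{492338} \approx 0.00022952$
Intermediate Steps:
$L{\left(A \right)} = 1$
$S = \frac{110}{113}$ ($S = \left(-110\right) \left(- \frac{1}{113}\right) = \frac{110}{113} \approx 0.97345$)
$u = 4356$ ($u = \left(-6 - 1 \left(-24\right) 3\right)^{2} = \left(-6 - \left(-24\right) 3\right)^{2} = \left(-6 - -72\right)^{2} = \left(-6 + 72\right)^{2} = 66^{2} = 4356$)
$Q{\left(f \right)} = \frac{492338}{113}$ ($Q{\left(f \right)} = \frac{110}{113} + 4356 = \frac{492338}{113}$)
$\frac{1}{Q{\left(L{\left(4 \right)} \right)}} = \frac{1}{\frac{492338}{113}} = \frac{113}{492338}$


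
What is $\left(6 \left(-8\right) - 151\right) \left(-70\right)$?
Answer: $13930$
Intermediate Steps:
$\left(6 \left(-8\right) - 151\right) \left(-70\right) = \left(-48 - 151\right) \left(-70\right) = \left(-199\right) \left(-70\right) = 13930$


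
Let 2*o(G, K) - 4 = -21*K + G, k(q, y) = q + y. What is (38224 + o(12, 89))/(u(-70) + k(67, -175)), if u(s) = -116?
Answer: -74595/448 ≈ -166.51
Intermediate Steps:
o(G, K) = 2 + G/2 - 21*K/2 (o(G, K) = 2 + (-21*K + G)/2 = 2 + (G - 21*K)/2 = 2 + (G/2 - 21*K/2) = 2 + G/2 - 21*K/2)
(38224 + o(12, 89))/(u(-70) + k(67, -175)) = (38224 + (2 + (1/2)*12 - 21/2*89))/(-116 + (67 - 175)) = (38224 + (2 + 6 - 1869/2))/(-116 - 108) = (38224 - 1853/2)/(-224) = (74595/2)*(-1/224) = -74595/448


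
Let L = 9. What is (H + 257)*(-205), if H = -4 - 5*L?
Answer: -42640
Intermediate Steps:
H = -49 (H = -4 - 5*9 = -4 - 45 = -49)
(H + 257)*(-205) = (-49 + 257)*(-205) = 208*(-205) = -42640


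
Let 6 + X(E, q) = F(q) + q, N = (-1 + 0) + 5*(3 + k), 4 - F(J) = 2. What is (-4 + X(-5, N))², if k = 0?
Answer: 36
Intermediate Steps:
F(J) = 2 (F(J) = 4 - 1*2 = 4 - 2 = 2)
N = 14 (N = (-1 + 0) + 5*(3 + 0) = -1 + 5*3 = -1 + 15 = 14)
X(E, q) = -4 + q (X(E, q) = -6 + (2 + q) = -4 + q)
(-4 + X(-5, N))² = (-4 + (-4 + 14))² = (-4 + 10)² = 6² = 36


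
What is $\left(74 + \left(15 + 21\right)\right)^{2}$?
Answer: $12100$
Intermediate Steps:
$\left(74 + \left(15 + 21\right)\right)^{2} = \left(74 + 36\right)^{2} = 110^{2} = 12100$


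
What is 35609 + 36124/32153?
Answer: 104088391/2923 ≈ 35610.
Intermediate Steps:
35609 + 36124/32153 = 35609 + 36124*(1/32153) = 35609 + 3284/2923 = 104088391/2923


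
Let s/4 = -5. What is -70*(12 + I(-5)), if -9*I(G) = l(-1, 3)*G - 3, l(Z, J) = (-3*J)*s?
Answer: -23590/3 ≈ -7863.3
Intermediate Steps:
s = -20 (s = 4*(-5) = -20)
l(Z, J) = 60*J (l(Z, J) = -3*J*(-20) = 60*J)
I(G) = ⅓ - 20*G (I(G) = -((60*3)*G - 3)/9 = -(180*G - 3)/9 = -(-3 + 180*G)/9 = ⅓ - 20*G)
-70*(12 + I(-5)) = -70*(12 + (⅓ - 20*(-5))) = -70*(12 + (⅓ + 100)) = -70*(12 + 301/3) = -70*337/3 = -23590/3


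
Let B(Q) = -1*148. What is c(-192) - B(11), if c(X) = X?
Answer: -44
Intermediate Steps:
B(Q) = -148
c(-192) - B(11) = -192 - 1*(-148) = -192 + 148 = -44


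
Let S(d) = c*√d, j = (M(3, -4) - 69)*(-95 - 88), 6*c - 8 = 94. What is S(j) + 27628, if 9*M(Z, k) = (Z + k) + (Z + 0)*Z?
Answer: 27628 + 17*√112179/3 ≈ 29526.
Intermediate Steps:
c = 17 (c = 4/3 + (⅙)*94 = 4/3 + 47/3 = 17)
M(Z, k) = Z/9 + k/9 + Z²/9 (M(Z, k) = ((Z + k) + (Z + 0)*Z)/9 = ((Z + k) + Z*Z)/9 = ((Z + k) + Z²)/9 = (Z + k + Z²)/9 = Z/9 + k/9 + Z²/9)
j = 37393/3 (j = (((⅑)*3 + (⅑)*(-4) + (⅑)*3²) - 69)*(-95 - 88) = ((⅓ - 4/9 + (⅑)*9) - 69)*(-183) = ((⅓ - 4/9 + 1) - 69)*(-183) = (8/9 - 69)*(-183) = -613/9*(-183) = 37393/3 ≈ 12464.)
S(d) = 17*√d
S(j) + 27628 = 17*√(37393/3) + 27628 = 17*(√112179/3) + 27628 = 17*√112179/3 + 27628 = 27628 + 17*√112179/3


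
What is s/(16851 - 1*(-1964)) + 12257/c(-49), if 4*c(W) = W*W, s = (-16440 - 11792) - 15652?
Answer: 2202416/121765 ≈ 18.087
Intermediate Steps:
s = -43884 (s = -28232 - 15652 = -43884)
c(W) = W²/4 (c(W) = (W*W)/4 = W²/4)
s/(16851 - 1*(-1964)) + 12257/c(-49) = -43884/(16851 - 1*(-1964)) + 12257/(((¼)*(-49)²)) = -43884/(16851 + 1964) + 12257/(((¼)*2401)) = -43884/18815 + 12257/(2401/4) = -43884*1/18815 + 12257*(4/2401) = -828/355 + 7004/343 = 2202416/121765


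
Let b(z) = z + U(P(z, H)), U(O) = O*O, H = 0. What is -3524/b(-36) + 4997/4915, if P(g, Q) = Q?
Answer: 4375088/44235 ≈ 98.906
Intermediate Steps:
U(O) = O²
b(z) = z (b(z) = z + 0² = z + 0 = z)
-3524/b(-36) + 4997/4915 = -3524/(-36) + 4997/4915 = -3524*(-1/36) + 4997*(1/4915) = 881/9 + 4997/4915 = 4375088/44235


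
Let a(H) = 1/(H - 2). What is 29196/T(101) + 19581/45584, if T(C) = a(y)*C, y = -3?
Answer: -6652374639/4603984 ≈ -1444.9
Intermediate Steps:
a(H) = 1/(-2 + H)
T(C) = -C/5 (T(C) = C/(-2 - 3) = C/(-5) = -C/5)
29196/T(101) + 19581/45584 = 29196/((-⅕*101)) + 19581/45584 = 29196/(-101/5) + 19581*(1/45584) = 29196*(-5/101) + 19581/45584 = -145980/101 + 19581/45584 = -6652374639/4603984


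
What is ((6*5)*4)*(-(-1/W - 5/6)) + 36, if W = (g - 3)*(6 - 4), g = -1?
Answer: 121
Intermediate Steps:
W = -8 (W = (-1 - 3)*(6 - 4) = -4*2 = -8)
((6*5)*4)*(-(-1/W - 5/6)) + 36 = ((6*5)*4)*(-(-1/(-8) - 5/6)) + 36 = (30*4)*(-(-1*(-⅛) - 5*⅙)) + 36 = 120*(-(⅛ - ⅚)) + 36 = 120*(-1*(-17/24)) + 36 = 120*(17/24) + 36 = 85 + 36 = 121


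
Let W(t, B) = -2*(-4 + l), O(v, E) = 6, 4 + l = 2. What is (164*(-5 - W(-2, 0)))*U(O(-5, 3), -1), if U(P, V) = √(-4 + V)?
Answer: -2788*I*√5 ≈ -6234.2*I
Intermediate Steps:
l = -2 (l = -4 + 2 = -2)
W(t, B) = 12 (W(t, B) = -2*(-4 - 2) = -2*(-6) = 12)
(164*(-5 - W(-2, 0)))*U(O(-5, 3), -1) = (164*(-5 - 1*12))*√(-4 - 1) = (164*(-5 - 12))*√(-5) = (164*(-17))*(I*√5) = -2788*I*√5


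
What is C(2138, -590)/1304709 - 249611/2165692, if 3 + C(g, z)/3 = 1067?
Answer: -15178896635/134552278268 ≈ -0.11281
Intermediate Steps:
C(g, z) = 3192 (C(g, z) = -9 + 3*1067 = -9 + 3201 = 3192)
C(2138, -590)/1304709 - 249611/2165692 = 3192/1304709 - 249611/2165692 = 3192*(1/1304709) - 249611*1/2165692 = 152/62129 - 249611/2165692 = -15178896635/134552278268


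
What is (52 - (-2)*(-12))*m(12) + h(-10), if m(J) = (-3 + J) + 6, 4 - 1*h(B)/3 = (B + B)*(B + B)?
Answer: -768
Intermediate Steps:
h(B) = 12 - 12*B² (h(B) = 12 - 3*(B + B)*(B + B) = 12 - 3*2*B*2*B = 12 - 12*B²)
m(J) = 3 + J
(52 - (-2)*(-12))*m(12) + h(-10) = (52 - (-2)*(-12))*(3 + 12) + (12 - 12*(-10)²) = (52 - 1*24)*15 + (12 - 12*100) = (52 - 24)*15 + (12 - 1200) = 28*15 - 1188 = 420 - 1188 = -768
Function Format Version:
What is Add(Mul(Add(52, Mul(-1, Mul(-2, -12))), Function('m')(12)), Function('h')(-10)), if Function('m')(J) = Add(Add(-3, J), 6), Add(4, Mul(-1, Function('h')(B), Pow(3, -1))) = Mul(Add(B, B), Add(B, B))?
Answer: -768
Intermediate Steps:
Function('h')(B) = Add(12, Mul(-12, Pow(B, 2))) (Function('h')(B) = Add(12, Mul(-3, Mul(Add(B, B), Add(B, B)))) = Add(12, Mul(-3, Mul(Mul(2, B), Mul(2, B)))) = Add(12, Mul(-3, Mul(4, Pow(B, 2)))) = Add(12, Mul(-12, Pow(B, 2))))
Function('m')(J) = Add(3, J)
Add(Mul(Add(52, Mul(-1, Mul(-2, -12))), Function('m')(12)), Function('h')(-10)) = Add(Mul(Add(52, Mul(-1, Mul(-2, -12))), Add(3, 12)), Add(12, Mul(-12, Pow(-10, 2)))) = Add(Mul(Add(52, Mul(-1, 24)), 15), Add(12, Mul(-12, 100))) = Add(Mul(Add(52, -24), 15), Add(12, -1200)) = Add(Mul(28, 15), -1188) = Add(420, -1188) = -768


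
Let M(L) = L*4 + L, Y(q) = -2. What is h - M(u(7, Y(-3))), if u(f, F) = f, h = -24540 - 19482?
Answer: -44057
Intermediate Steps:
h = -44022
M(L) = 5*L (M(L) = 4*L + L = 5*L)
h - M(u(7, Y(-3))) = -44022 - 5*7 = -44022 - 1*35 = -44022 - 35 = -44057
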